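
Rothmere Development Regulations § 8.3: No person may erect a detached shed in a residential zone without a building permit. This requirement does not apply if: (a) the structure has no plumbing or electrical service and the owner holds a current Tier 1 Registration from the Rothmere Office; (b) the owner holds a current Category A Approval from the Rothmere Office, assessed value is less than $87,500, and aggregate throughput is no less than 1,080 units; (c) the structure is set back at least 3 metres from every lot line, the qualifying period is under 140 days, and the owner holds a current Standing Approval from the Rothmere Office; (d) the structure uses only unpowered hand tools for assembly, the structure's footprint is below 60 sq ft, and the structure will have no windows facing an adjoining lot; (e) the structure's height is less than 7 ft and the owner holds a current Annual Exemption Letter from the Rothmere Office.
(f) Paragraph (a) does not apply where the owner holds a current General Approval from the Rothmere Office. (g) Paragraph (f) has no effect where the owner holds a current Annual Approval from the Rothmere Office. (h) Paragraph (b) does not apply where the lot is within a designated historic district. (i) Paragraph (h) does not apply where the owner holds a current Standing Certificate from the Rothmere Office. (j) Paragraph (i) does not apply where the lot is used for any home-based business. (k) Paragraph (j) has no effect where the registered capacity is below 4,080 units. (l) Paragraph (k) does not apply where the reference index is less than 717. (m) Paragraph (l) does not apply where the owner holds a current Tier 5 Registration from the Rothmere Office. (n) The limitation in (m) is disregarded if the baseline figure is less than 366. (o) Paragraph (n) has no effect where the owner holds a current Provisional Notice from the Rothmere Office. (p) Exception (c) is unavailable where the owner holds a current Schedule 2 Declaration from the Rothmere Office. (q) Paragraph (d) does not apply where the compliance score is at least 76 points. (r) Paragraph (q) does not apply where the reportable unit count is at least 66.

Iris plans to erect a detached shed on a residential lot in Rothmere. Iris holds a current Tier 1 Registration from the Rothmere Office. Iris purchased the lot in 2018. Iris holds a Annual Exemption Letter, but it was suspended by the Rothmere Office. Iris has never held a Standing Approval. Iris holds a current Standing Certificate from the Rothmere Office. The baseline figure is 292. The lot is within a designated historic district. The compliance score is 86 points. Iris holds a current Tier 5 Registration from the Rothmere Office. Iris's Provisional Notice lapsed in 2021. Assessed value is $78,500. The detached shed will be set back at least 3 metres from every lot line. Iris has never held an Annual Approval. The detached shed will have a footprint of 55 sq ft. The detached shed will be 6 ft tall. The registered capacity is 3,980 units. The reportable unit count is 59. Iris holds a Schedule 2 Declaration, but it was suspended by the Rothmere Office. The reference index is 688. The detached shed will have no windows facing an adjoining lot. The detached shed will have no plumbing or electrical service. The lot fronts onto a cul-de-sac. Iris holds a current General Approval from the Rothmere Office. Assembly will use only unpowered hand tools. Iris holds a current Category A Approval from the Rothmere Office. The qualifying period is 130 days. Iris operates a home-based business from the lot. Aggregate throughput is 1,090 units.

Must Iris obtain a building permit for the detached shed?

Yes — Iris must obtain a building permit.

Exception (a): there is no plumbing or electrical service; a current Tier 1 Registration is held — every condition holds. However, paragraphs (f)–(g) must be considered: (f) is triggered — a current General Approval is held. (g), which would lift (f), is not triggered — there is no Annual Approval in force. (a) is therefore removed.
All of (b)'s requirements are met (a current Category A Approval is held; assessed value is $78,500, less than the $87,500 limit; aggregate throughput is 1,090 units, meeting the 1,080 units threshold). Turning to paragraphs (h)–(o): (h) operates against (b): the lot is in a historic district. (i) is triggered (a current Standing Certificate is held), but is overridden by (j): (j) is triggered — a home-based business operates on the lot. (k) is engaged (the registered capacity is 3,980 units, below the 4,080 units limit), but yields to (l): (l) operates against (k): the reference index is 688, less than the 717 limit. (m) would limit (l) — a current Tier 5 Registration is held — but (n) sets (m) aside: (n) is triggered — the baseline figure is 292, less than the 366 limit. (o) is not engaged (no current Provisional Notice is held), so (n) stands. (b) is therefore removed.
Exception (c) does not apply: no current Standing Approval is held.
Exception (d): assembly uses only hand tools; the structure's footprint is 55 sq ft, below the 60 sq ft limit; no windows face an adjoining lot — every condition holds. However, paragraphs (q)–(r) must be considered: (q) is engaged — the compliance score is 86 points, meeting the 76 points threshold. (r), which would lift (q), does not operate here — the reportable unit count is 59, short of 66. Exception (d) does not apply.
Exception (e) does not apply: there is no Annual Exemption Letter in force.
No exception is made out. Iris falls within the general rule.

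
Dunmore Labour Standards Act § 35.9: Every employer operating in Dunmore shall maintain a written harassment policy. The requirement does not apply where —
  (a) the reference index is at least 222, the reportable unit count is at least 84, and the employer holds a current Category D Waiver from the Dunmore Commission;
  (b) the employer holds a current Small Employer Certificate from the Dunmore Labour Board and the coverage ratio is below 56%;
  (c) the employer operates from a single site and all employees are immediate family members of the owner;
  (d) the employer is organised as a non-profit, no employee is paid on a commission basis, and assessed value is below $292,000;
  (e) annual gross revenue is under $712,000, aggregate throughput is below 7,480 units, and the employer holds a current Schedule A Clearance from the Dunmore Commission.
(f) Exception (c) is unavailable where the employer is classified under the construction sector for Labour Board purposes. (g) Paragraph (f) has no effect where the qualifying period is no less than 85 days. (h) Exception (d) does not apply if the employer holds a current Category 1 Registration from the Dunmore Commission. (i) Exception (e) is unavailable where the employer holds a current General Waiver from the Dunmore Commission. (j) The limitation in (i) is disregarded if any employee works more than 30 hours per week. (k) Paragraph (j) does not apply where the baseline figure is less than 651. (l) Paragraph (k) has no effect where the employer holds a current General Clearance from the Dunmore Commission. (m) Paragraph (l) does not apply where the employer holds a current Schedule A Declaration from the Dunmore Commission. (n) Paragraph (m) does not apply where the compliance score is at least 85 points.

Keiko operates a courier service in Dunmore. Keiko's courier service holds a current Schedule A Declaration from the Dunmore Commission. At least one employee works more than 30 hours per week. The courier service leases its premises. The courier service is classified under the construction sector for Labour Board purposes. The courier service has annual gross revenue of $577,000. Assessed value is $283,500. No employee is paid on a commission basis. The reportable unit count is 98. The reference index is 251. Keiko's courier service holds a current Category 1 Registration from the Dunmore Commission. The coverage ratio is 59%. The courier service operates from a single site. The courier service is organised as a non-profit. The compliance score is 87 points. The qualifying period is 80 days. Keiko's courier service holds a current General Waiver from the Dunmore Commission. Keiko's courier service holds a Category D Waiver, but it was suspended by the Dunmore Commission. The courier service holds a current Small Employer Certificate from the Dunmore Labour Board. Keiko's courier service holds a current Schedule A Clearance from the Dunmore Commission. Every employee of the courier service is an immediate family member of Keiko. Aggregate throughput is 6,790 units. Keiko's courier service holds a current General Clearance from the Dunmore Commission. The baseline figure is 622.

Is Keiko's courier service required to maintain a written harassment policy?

Exception (a) does not apply: there is no Category D Waiver in force.
Exception (b) fails — the coverage ratio is 59%, not below 56%.
Exception (c): the employer operates from a single site; every employee is an immediate family member — every condition holds. But: (f) operates — the courier service is classified under the construction sector. (g), which would lift (f), is inapplicable — the qualifying period is 80 days, short of 85 days. (c) is therefore removed.
Exception (d) is satisfied on its face — the employer is a non-profit; no employee is paid on commission; assessed value is $283,500, below the $292,000 limit. However, paragraph (h) must be considered: (h) applies — a current Category 1 Registration is held. Exception (d) does not apply.
Exception (e): annual gross revenue is $577,000, under the $712,000 limit; aggregate throughput is 6,790 units, below the 7,480 units limit; a current Schedule A Clearance is held — every condition holds. Considering the limiting provisions: (i) would limit (e) — a current General Waiver is held — but (j) sets (i) aside: (j) operates against (i): at least one employee exceeds 30 hours/week. (k) is triggered (the baseline figure is 622, less than the 651 limit), but is overridden by (l): (l) is engaged — a current General Clearance is held. (m) operates (a current Schedule A Declaration is held), but yields to (n): (n) operates against (m): the compliance score is 87 points, meeting the 85 points threshold. (e) remains available.

No — exception (e) applies; Keiko's courier service is not required to maintain a written harassment policy.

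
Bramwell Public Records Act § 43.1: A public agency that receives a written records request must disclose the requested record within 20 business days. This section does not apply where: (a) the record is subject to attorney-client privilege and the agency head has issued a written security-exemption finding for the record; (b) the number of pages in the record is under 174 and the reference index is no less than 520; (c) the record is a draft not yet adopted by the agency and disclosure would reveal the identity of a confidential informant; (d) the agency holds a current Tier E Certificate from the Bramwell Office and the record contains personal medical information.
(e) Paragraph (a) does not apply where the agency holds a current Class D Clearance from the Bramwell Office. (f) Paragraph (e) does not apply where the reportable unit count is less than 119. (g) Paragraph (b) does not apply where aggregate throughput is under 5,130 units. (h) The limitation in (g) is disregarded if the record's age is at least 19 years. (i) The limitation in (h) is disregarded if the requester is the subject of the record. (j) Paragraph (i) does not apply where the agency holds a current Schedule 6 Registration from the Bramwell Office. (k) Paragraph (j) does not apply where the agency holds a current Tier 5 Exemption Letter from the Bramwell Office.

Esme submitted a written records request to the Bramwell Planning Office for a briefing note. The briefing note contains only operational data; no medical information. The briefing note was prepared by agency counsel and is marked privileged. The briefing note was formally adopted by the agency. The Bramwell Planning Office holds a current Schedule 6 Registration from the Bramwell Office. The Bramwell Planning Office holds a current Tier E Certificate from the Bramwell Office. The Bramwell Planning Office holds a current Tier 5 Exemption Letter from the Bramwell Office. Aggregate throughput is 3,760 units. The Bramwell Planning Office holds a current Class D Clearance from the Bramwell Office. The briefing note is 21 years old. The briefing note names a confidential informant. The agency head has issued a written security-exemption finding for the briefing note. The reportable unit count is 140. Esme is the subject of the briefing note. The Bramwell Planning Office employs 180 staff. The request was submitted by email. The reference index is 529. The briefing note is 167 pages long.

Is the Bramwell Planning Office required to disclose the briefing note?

Yes — the Bramwell Planning Office must disclose the briefing note.

Exception (a): the briefing note is privileged; a written security-exemption finding has been issued — every condition holds. But: (e) is triggered — a current Class D Clearance is held. (f) is inapplicable (the reportable unit count is 140, not less than 119), so (e) stands. So (a) is unavailable.
All of (b)'s requirements are met (the number of pages in the record is 167, under the 174 limit; the reference index is 529, meeting the 520 threshold). But applying paragraphs (g)–(k): (g) applies — aggregate throughput is 3,760 units, under the 5,130 units limit. (h) would limit (g) — the record's age is 21 years, meeting the 19 years threshold — but (i) sets (h) aside: (i) applies — Esme is the subject of the briefing note. (j) would limit (i) — a current Schedule 6 Registration is held — but (k) sets (j) aside: (k) operates — a current Tier 5 Exemption Letter is held. (b) is therefore removed.
Exception (c) does not apply: the briefing note has been formally adopted.
Exception (d) fails — the briefing note contains only operational data.
None of the exceptions is available; § 43.1 applies in full.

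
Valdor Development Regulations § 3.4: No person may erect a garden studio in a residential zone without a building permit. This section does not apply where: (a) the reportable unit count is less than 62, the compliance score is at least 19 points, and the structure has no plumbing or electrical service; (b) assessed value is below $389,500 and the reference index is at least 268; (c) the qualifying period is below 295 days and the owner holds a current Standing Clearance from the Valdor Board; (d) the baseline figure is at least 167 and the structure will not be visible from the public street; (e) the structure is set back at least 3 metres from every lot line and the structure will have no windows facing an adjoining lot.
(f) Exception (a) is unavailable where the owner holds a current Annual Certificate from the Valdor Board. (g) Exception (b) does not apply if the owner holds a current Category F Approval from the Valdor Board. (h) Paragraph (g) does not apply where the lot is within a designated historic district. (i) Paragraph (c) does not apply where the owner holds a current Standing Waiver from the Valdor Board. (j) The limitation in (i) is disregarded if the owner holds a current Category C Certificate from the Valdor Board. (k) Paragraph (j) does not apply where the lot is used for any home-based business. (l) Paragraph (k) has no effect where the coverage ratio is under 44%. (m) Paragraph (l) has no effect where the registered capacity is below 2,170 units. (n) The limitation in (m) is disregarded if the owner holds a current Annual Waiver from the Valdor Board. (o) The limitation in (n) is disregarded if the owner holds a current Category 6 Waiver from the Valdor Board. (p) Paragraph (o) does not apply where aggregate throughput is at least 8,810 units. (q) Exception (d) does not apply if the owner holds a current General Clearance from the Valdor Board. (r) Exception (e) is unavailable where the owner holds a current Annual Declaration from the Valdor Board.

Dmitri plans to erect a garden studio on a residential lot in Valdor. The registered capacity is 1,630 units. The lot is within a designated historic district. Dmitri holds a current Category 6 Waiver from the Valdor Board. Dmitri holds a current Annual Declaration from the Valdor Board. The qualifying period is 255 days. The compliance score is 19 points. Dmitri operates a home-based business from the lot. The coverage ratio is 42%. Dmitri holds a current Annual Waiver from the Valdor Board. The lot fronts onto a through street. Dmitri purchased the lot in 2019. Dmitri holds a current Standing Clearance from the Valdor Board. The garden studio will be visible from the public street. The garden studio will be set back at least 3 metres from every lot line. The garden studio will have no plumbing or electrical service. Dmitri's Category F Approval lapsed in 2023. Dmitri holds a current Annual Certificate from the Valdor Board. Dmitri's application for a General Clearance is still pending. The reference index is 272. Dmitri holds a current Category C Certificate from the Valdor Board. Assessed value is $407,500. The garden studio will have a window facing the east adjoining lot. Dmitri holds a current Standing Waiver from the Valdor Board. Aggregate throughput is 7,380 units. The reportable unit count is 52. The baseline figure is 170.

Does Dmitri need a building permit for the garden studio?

Exception (a) is satisfied on its face — the reportable unit count is 52, less than the 62 limit; the compliance score is 19 points, meeting the 19 points threshold; there is no plumbing or electrical service. But: (f) applies — a current Annual Certificate is held. (a) is therefore removed.
Exception (b) fails — assessed value is $407,500, not below $389,500.
Exception (c)'s conditions are all satisfied: the qualifying period is 255 days, below the 295 days limit; a current Standing Clearance is held. But applying paragraphs (i)–(p): (i) operates against (c): a current Standing Waiver is held. (j) would limit (i) — a current Category C Certificate is held — but (k) sets (j) aside: (k) operates against (j): a home-based business operates on the lot. (l) is engaged (the coverage ratio is 42%, under the 44% limit), but yields to (m): (m) operates against (l): the registered capacity is 1,630 units, below the 2,170 units limit. (n) would limit (m) — a current Annual Waiver is held — but (o) sets (n) aside: (o) operates — a current Category 6 Waiver is held. (p) is not engaged (aggregate throughput is 7,380 units, short of 8,810 units), so (o) stands. (c) is therefore removed.
Exception (d) requires that the structure will not be visible from the public street; but the structure will be visible from the street, so (d) is unavailable.
Exception (e) does not apply: a window faces an adjoining lot.
No exception is made out. Dmitri falls within the general rule.

Yes — Dmitri must obtain a building permit.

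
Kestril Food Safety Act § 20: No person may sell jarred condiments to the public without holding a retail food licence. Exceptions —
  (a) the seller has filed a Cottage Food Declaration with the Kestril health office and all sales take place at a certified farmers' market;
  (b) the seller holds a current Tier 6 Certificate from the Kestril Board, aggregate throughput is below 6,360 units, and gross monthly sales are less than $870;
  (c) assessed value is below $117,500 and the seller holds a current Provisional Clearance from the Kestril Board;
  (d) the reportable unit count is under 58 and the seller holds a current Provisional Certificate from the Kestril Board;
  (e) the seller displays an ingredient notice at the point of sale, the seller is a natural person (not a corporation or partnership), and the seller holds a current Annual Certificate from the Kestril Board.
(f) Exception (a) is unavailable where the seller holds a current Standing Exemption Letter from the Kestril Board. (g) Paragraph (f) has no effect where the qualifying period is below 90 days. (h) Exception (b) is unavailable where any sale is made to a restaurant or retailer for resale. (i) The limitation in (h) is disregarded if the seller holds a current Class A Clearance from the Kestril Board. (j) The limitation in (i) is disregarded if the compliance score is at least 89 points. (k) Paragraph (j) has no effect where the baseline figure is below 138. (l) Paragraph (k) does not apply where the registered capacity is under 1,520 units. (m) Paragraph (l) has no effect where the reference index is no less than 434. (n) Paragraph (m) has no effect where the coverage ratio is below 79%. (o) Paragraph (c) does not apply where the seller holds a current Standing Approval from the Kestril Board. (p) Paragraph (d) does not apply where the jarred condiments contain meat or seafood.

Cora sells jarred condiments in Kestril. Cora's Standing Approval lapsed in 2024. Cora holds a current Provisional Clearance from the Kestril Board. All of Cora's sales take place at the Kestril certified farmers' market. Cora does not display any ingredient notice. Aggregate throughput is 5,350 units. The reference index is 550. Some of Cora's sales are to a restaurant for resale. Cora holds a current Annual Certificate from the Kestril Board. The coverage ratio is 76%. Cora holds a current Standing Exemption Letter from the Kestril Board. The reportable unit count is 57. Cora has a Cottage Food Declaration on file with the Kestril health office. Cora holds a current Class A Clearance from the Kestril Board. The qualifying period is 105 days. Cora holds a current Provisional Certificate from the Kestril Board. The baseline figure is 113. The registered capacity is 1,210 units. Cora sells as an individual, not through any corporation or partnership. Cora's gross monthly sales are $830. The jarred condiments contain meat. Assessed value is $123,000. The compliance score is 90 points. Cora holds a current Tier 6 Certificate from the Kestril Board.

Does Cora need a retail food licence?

Yes — Cora must hold a retail food licence.

Exception (a)'s conditions are all satisfied: a Cottage Food Declaration is on file; all sales are at a certified farmers' market. But: (f) operates — a current Standing Exemption Letter is held. (g) does not operate here (the qualifying period is 105 days, not below 90 days), so (f) stands. So (a) is unavailable.
Exception (b)'s conditions are all satisfied: a current Tier 6 Certificate is held; aggregate throughput is 5,350 units, below the 6,360 units limit; gross monthly sales are $830, less than the $870 limit. But: (h) is engaged — some sales are to a restaurant for resale. (i) would limit (h) — a current Class A Clearance is held — but (j) sets (i) aside: (j) operates against (i): the compliance score is 90 points, meeting the 89 points threshold. (k) would limit (j) — the baseline figure is 113, below the 138 limit — but (l) sets (k) aside: (l) operates against (k): the registered capacity is 1,210 units, under the 1,520 units limit. (m) would limit (l) — the reference index is 550, meeting the 434 threshold — but (n) sets (m) aside: (n) operates against (m): the coverage ratio is 76%, below the 79% limit. So (b) is unavailable.
Exception (c) does not apply: assessed value is $123,000, not below $117,500.
Exception (d)'s conditions are all satisfied: the reportable unit count is 57, under the 58 limit; a current Provisional Certificate is held. Turning to paragraph (p): (p) applies — the jarred condiments contain meat. So (d) is unavailable.
Exception (e) does not apply: no ingredient notice is displayed.
No exception applies. The general rule governs.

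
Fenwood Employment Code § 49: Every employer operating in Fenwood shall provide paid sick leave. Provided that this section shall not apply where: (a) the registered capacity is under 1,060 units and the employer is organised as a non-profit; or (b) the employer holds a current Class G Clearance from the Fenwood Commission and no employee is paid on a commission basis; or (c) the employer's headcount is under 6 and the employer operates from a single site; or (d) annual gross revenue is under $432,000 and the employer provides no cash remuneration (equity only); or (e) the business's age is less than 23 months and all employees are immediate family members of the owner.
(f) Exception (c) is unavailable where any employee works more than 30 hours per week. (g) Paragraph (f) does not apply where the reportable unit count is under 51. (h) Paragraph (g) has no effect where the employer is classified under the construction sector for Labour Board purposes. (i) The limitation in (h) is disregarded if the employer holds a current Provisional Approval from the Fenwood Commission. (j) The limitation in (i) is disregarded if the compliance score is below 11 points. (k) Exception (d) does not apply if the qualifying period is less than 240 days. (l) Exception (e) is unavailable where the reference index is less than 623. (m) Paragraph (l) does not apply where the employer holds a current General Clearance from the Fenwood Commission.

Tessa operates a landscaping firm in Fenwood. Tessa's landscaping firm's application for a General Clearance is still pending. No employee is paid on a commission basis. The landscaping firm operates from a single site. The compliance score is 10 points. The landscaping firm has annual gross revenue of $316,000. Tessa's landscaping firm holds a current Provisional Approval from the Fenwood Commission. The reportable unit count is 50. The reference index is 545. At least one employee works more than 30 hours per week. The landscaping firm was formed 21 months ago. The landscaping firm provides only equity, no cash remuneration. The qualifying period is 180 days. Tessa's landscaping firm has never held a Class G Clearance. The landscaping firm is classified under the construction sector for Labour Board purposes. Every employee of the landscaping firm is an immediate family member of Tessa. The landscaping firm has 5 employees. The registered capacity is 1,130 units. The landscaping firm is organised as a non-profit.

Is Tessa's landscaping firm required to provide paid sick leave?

Exception (a) does not apply: the registered capacity is 1,130 units, not under 1,060 units.
Exception (b) does not apply: there is no Class G Clearance in force.
Exception (c): the employer's headcount is 5, under the 6 limit; the employer operates from a single site — every condition holds. But: (f) applies — at least one employee exceeds 30 hours/week. (g) would limit (f) — the reportable unit count is 50, under the 51 limit — but (h) sets (g) aside: (h) operates against (g): the landscaping firm is classified under the construction sector. (i) applies (a current Provisional Approval is held), but is displaced by (j): (j) operates against (i): the compliance score is 10 points, below the 11 points limit. (c) is therefore removed.
All of (d)'s requirements are met (annual gross revenue is $316,000, under the $432,000 limit; remuneration is equity-only). However, paragraph (k) must be considered: (k) operates — the qualifying period is 180 days, less than the 240 days limit. Exception (d) does not apply.
Exception (e)'s conditions are all satisfied: the business's age is 21 months, less than the 23 months limit; every employee is an immediate family member. But: (l) applies — the reference index is 545, less than the 623 limit. (m) is not triggered (there is no General Clearance in force), so (l) stands. Exception (e) does not apply.
No exception displaces § 49.

Yes — Tessa's landscaping firm must provide paid sick leave.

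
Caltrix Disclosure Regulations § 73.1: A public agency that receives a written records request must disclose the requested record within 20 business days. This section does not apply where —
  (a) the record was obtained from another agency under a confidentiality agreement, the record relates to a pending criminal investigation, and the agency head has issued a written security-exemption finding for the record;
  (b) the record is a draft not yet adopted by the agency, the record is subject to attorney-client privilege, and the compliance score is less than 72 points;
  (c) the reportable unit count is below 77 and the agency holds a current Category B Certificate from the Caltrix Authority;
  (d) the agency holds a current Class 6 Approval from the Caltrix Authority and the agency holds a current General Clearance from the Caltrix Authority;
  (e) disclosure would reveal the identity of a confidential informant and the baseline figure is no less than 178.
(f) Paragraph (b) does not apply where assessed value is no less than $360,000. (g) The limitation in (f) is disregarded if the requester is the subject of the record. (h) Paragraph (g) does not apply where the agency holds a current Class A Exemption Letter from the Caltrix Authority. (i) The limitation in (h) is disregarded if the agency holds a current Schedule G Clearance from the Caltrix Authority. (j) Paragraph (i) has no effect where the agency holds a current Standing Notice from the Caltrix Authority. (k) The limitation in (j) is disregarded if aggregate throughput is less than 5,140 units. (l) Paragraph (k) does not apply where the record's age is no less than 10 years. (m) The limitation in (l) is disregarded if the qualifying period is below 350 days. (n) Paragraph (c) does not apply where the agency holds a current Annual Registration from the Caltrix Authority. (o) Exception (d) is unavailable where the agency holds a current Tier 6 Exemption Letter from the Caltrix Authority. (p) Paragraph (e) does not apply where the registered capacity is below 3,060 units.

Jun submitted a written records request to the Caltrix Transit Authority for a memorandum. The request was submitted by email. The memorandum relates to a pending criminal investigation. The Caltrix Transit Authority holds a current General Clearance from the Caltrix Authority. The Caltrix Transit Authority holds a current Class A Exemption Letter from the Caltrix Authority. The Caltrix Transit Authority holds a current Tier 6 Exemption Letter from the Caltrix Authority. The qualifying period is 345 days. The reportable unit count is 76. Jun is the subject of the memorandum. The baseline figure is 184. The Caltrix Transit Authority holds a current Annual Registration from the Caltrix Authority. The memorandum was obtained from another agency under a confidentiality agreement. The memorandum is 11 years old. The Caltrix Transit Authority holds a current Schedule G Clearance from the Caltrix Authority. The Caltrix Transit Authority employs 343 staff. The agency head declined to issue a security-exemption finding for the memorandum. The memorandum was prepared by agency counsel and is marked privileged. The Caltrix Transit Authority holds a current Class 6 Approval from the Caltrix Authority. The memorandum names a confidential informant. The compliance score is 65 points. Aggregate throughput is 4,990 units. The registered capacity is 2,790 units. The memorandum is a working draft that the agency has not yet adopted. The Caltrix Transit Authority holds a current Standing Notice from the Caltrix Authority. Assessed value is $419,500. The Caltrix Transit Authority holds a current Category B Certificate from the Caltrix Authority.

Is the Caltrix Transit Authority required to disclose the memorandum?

Exception (a) does not apply: the agency head declined to issue a security-exemption finding.
All of (b)'s requirements are met (the memorandum is an unadopted draft; the memorandum is privileged; the compliance score is 65 points, less than the 72 points limit). Applying paragraphs (f)–(m): (f) is triggered (assessed value is $419,500, meeting the $360,000 threshold), but is overridden by (g): (g) operates against (f): Jun is the subject of the memorandum. (h) would limit (g) — a current Class A Exemption Letter is held — but (i) sets (h) aside: (i) is engaged — a current Schedule G Clearance is held. (j) would limit (i) — a current Standing Notice is held — but (k) sets (j) aside: (k) operates against (j): aggregate throughput is 4,990 units, less than the 5,140 units limit. (l) would limit (k) — the record's age is 11 years, meeting the 10 years threshold — but (m) sets (l) aside: (m) is triggered — the qualifying period is 345 days, below the 350 days limit. (b) remains available.
All of (c)'s requirements are met (the reportable unit count is 76, below the 77 limit; a current Category B Certificate is held). But applying paragraph (n): (n) operates against (c): a current Annual Registration is held. So (c) is unavailable.
Exception (d): a current Class 6 Approval is held; a current General Clearance is held — every condition holds. Turning to paragraph (o): (o) is engaged — a current Tier 6 Exemption Letter is held. Exception (d) does not apply.
Exception (e)'s conditions are all satisfied: the memorandum names a confidential informant; the baseline figure is 184, meeting the 178 threshold. Turning to paragraph (p): (p) operates against (e): the registered capacity is 2,790 units, below the 3,060 units limit. (e) is therefore removed.

No — exception (b) applies; the Caltrix Transit Authority is not required to disclose the memorandum.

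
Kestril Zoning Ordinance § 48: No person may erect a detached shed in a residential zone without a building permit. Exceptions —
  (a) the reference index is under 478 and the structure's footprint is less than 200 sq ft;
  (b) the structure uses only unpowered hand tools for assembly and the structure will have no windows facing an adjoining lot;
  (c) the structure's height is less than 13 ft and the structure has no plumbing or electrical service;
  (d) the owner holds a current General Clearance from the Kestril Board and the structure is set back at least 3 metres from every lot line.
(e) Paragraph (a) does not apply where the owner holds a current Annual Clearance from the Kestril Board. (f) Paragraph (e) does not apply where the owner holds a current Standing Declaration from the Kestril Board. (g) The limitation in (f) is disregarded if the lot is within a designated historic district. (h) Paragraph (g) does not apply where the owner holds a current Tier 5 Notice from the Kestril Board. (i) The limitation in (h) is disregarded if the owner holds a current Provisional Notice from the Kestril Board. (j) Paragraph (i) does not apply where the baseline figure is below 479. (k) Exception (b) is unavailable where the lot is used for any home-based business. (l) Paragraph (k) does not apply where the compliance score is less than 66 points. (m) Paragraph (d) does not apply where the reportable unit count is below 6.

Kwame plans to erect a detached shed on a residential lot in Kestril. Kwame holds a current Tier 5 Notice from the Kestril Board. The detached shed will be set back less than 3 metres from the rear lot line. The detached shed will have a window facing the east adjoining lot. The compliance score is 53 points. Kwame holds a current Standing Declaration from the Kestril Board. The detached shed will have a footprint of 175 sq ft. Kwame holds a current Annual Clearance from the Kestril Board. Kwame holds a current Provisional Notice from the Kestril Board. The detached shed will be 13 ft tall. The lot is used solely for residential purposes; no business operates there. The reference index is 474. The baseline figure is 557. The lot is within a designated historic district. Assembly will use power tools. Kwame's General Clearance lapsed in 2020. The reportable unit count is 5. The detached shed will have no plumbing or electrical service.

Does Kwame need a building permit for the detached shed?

Yes — Kwame must obtain a building permit.

All of (a)'s requirements are met (the reference index is 474, under the 478 limit; the structure's footprint is 175 sq ft, less than the 200 sq ft limit). But: (e) operates against (a): a current Annual Clearance is held. (f) is engaged (a current Standing Declaration is held), but is displaced by (g): (g) operates against (f): the lot is in a historic district. (h) would limit (g) — a current Tier 5 Notice is held — but (i) sets (h) aside: (i) operates against (h): a current Provisional Notice is held. (j) is inapplicable (the baseline figure is 557, not below 479), so (i) stands. (a) is therefore removed.
Exception (b) does not apply: assembly uses power tools.
Exception (c) fails — the structure's height is 13 ft, not less than 13 ft.
Exception (d) requires that the owner holds a current General Clearance from the Kestril Board; but there is no General Clearance in force, so (d) is unavailable.
No exception displaces § 48.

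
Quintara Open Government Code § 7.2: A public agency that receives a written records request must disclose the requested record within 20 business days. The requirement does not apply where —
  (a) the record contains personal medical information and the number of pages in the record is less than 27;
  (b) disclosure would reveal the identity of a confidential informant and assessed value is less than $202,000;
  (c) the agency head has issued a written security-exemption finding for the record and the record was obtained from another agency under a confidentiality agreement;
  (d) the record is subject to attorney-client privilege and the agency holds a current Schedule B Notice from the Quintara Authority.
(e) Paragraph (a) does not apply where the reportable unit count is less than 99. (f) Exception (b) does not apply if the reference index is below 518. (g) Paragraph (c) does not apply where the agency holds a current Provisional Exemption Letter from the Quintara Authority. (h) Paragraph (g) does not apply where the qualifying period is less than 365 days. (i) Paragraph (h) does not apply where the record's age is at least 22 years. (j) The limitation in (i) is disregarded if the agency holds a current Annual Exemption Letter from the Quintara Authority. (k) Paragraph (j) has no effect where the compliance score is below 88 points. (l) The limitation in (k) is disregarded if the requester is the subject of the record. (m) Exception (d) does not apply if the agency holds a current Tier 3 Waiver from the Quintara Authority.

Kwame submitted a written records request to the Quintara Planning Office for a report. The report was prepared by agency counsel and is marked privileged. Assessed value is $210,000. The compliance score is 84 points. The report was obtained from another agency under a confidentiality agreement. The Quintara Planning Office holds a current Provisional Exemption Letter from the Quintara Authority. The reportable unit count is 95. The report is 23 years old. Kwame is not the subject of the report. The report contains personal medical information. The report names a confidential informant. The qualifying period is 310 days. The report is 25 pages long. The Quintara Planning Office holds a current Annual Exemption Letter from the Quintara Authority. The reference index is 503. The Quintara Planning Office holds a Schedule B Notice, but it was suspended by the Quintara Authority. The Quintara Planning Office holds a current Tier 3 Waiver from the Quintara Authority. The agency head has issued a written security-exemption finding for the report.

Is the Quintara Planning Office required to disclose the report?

Exception (a)'s conditions are all satisfied: the report contains personal medical information; the number of pages in the record is 25, less than the 27 limit. Turning to paragraph (e): (e) operates against (a): the reportable unit count is 95, less than the 99 limit. Exception (a) does not apply.
Exception (b) does not apply: assessed value is $210,000, not less than $202,000.
Exception (c) is satisfied on its face — a written security-exemption finding has been issued; the report was obtained under a confidentiality agreement. But applying paragraphs (g)–(l): (g) operates — a current Provisional Exemption Letter is held. (h) would limit (g) — the qualifying period is 310 days, less than the 365 days limit — but (i) sets (h) aside: (i) is engaged — the record's age is 23 years, meeting the 22 years threshold. (j) operates (a current Annual Exemption Letter is held), but is set aside by (k): (k) operates against (j): the compliance score is 84 points, below the 88 points limit. (l), which would lift (k), is inapplicable — Kwame is not the subject of the report. (c) is therefore removed.
Exception (d) does not apply: the Schedule B Notice is not current.
Every exception is unavailable, so the rule governs.

Yes — the Quintara Planning Office must disclose the report.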